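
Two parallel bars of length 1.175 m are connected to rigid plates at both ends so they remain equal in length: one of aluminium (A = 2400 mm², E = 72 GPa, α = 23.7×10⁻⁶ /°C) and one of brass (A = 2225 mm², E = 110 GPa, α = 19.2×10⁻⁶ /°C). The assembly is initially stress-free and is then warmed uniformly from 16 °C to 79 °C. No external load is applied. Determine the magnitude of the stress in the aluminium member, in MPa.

Equilibrium of a rigid end plate with no external load gives equal and opposite internal forces ±P in the two members. Since α_{aluminium} > α_{brass}, heating drives the aluminium into compression and the brass into tension.
Equating the net (thermal + elastic) strains gives |α₁ − α₂|·ΔT = P·[1/(A₁E₁) + 1/(A₂E₂)].
|α₁ − α₂|·ΔT = 4.5×10⁻⁶ × 63 = 0.0002835.
1/(A₁E₁) + 1/(A₂E₂) = 1/(2400×72×10³) + 1/(2225×110×10³) = 9.873×10⁻⁹ N⁻¹.
So P = 0.0002835 / 9.873×10⁻⁹ = 28.72 kN.
σ_{aluminium} = P/A₁ = 28720/2400 = 11.96 MPa, compressive.

σ ≈ 12 MPa (compressive)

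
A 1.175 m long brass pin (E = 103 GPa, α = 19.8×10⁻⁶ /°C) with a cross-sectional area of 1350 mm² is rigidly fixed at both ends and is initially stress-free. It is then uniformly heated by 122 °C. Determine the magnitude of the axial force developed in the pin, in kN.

P ≈ 336 kN (compressive)

The ends cannot move, so σ = EαΔT = 103×10³ × 19.8×10⁻⁶ × 122 = 248.8 MPa.
Axial force P = σA = 248.8 × 1350 = 335900 N = 335.9 kN, compressive.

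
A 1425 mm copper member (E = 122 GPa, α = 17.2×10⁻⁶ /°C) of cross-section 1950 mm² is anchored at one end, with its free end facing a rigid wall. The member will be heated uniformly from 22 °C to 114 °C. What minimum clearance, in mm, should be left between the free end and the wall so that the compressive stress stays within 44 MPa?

g ≈ 1.74 mm

Free expansion if unrestrained: δ_free = αΔT L = 17.2×10⁻⁶ × 92 × 1425 = 2.255 mm.
At the allowable stress the elastic shortening the wall may impose is σL/E = 44 × 1425 / (122×10³) = 0.5139 mm.
The gap must absorb the remainder: g_min = 2.255 − 0.5139 = 1.741 mm.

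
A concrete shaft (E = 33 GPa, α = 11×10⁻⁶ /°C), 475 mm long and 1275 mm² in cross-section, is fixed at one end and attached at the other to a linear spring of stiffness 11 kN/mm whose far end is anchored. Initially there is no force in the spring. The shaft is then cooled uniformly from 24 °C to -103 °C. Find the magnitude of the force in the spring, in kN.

P ≈ 6.49 kN

If the spring were absent the shaft would shorten by αΔT L = 11×10⁻⁶ × 127 × 475 = 0.6636 mm.
With a force P in the spring, the elastic change of the shaft is PL/(AE) and that of the spring is P/k; compatibility requires their sum to equal δ_free.
So P = δ_free / [L/(AE) + 1/k] = 0.6636 / [ 475/(1275×33×10³) + 1/(11×10³) ].
P = 0.6636 / 0.0001022 = 6493 N.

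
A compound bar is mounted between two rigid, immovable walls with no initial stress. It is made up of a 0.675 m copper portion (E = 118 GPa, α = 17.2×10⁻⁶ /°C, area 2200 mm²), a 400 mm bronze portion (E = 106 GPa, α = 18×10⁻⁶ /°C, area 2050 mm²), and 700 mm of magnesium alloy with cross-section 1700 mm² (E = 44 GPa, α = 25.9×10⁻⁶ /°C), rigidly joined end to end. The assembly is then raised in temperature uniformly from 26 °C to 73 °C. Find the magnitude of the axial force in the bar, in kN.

P ≈ 126 kN (compressive)

With the walls removed the bar would change length by δ_free = Σ αᵢΔT Lᵢ = 17.2×10⁻⁶×47×675 + 18×10⁻⁶×47×400 + 25.9×10⁻⁶×47×700 = 1.736 mm.
The rigid supports impose zero overall length change; the single axial force P common to all segments must satisfy P Σ Lᵢ/(AᵢEᵢ) = δ_free.
Σ Lᵢ/(AᵢEᵢ) = 675/(2200×118×10³) + 400/(2050×106×10³) + 700/(1700×44×10³) = 1.38×10⁻⁵ mm/N.
Hence P = δ_free / Σ(L/AE) = 1.736/1.38×10⁻⁵ = 125.8 kN (compressive).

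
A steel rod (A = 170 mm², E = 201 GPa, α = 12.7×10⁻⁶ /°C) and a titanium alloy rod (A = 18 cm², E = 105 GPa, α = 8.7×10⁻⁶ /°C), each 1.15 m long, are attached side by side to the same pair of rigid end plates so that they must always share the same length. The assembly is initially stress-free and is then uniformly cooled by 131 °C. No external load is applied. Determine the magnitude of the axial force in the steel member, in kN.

Equilibrium of a rigid end plate with no external load gives equal and opposite internal forces ±P in the two members. Since α_{steel} > α_{titanium alloy}, cooling drives the steel into tension and the titanium alloy into compression.
Equating the net (thermal + elastic) strains gives |α₁ − α₂|·ΔT = P·[1/(A₁E₁) + 1/(A₂E₂)].
|α₁ − α₂|·ΔT = 4×10⁻⁶ × 131 = 0.000524.
1/(A₁E₁) + 1/(A₂E₂) = 1/(170×201×10³) + 1/(1800×105×10³) = 3.456×10⁻⁸ N⁻¹.
So P = 0.000524 / 3.456×10⁻⁸ = 15.16 kN.

P ≈ 15.2 kN (tensile in the steel)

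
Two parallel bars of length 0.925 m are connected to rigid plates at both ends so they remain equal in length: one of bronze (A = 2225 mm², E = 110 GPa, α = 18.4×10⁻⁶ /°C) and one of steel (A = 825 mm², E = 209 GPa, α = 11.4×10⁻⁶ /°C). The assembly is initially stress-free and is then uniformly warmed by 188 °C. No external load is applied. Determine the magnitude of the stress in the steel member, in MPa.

Equilibrium of a rigid end plate with no external load gives equal and opposite internal forces ±P in the two members. Since α_{bronze} > α_{steel}, heating drives the bronze into compression and the steel into tension.
Setting the final lengths equal and cancelling L: (α₁ − α₂)ΔT = P/(A₁E₁) + P/(A₂E₂).
|α₁ − α₂|·ΔT = 7×10⁻⁶ × 188 = 0.001316.
1/(A₁E₁) + 1/(A₂E₂) = 1/(2225×110×10³) + 1/(825×209×10³) = 9.885×10⁻⁹ N⁻¹.
So P = 0.001316 / 9.885×10⁻⁹ = 133.1 kN.
σ_{steel} = P/A₂ = 133100/825 = 161.4 MPa, tensile.

σ ≈ 161 MPa (tensile)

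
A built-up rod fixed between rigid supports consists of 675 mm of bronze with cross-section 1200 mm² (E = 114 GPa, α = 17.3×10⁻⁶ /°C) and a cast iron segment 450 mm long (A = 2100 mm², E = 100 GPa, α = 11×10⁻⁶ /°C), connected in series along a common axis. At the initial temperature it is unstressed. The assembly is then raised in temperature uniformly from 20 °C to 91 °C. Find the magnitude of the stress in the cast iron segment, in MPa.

With the walls removed the bar would change length by δ_free = Σ αᵢΔT Lᵢ = 17.3×10⁻⁶×71×675 + 11×10⁻⁶×71×450 = 1.181 mm.
Since the ends are fixed, an axial force P builds up, equal in every segment, with P · Σ Lᵢ/(AᵢEᵢ) = δ_free.
The series flexibility is Σ Lᵢ/(AᵢEᵢ) = 675/(1200×114×10³) + 450/(2100×100×10³) = 7.077×10⁻⁶ mm/N.
So P = 1.181 / 7.077×10⁻⁶ = 166.8 kN, compressive.
σ_{cast iron} = P / A = 166800 / 2100 = 79.44 MPa.

σ ≈ 79.4 MPa (compressive)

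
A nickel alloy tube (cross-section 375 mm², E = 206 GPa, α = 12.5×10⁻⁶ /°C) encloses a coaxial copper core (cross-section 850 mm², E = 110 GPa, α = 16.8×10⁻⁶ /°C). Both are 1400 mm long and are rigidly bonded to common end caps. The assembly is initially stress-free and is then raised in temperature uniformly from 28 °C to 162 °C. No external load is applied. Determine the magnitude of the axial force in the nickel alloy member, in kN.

P ≈ 24.4 kN (tensile in the nickel alloy)

The copper has the larger α, so on heating it would change length more than the nickel alloy if both were free. The rigid plates force a common final length, so the copper is put into compression and the nickel alloy into tension, with equal and opposite forces P (no external load).
Compatibility of the two members (thermal + elastic change equal): (α₁ − α₂)ΔT = P·[1/(A₁E₁) + 1/(A₂E₂)].
|α₁ − α₂|·ΔT = 4.3×10⁻⁶ × 134 = 0.0005762.
1/(A₁E₁) + 1/(A₂E₂) = 1/(375×206×10³) + 1/(850×110×10³) = 2.364×10⁻⁸ N⁻¹.
P = 0.0005762 / 2.364×10⁻⁸ = 24370 N = 24.37 kN.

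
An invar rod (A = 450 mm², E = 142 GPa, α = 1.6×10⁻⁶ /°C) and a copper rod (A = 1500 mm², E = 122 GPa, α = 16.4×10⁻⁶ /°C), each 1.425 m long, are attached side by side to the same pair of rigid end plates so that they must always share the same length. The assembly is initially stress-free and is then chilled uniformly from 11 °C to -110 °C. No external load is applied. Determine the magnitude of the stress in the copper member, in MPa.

The copper has the larger α, so on cooling it would change length more than the invar if both were free. The rigid plates force a common final length, so the copper is put into tension and the invar into compression, with equal and opposite forces P (no external load).
Setting the final lengths equal and cancelling L: (α₁ − α₂)ΔT = P/(A₁E₁) + P/(A₂E₂).
|α₁ − α₂|·ΔT = 14.8×10⁻⁶ × 121 = 0.001791.
1/(A₁E₁) + 1/(A₂E₂) = 1/(450×142×10³) + 1/(1500×122×10³) = 2.111×10⁻⁸ N⁻¹.
So P = 0.001791 / 2.111×10⁻⁸ = 84.82 kN.
σ_{copper} = P/A₂ = 84820/1500 = 56.54 MPa, tensile.

σ ≈ 56.5 MPa (tensile)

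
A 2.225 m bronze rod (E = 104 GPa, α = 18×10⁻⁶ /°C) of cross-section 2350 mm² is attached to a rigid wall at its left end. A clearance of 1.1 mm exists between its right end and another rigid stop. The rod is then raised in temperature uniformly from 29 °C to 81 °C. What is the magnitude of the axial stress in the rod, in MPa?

If the wall were absent the rod would grow by αΔT L = 18×10⁻⁶ × 52 × 2225 = 2.083 mm.
After closing the 1.1 mm clearance, 2.083 − 1.1 = 0.9826 mm of expansion remains to be suppressed by the wall.
That suppressed elongation corresponds to σ = E·Δ/L = 104×10³ × 0.9826/2225 = 45.93 MPa.

σ ≈ 45.9 MPa (compressive)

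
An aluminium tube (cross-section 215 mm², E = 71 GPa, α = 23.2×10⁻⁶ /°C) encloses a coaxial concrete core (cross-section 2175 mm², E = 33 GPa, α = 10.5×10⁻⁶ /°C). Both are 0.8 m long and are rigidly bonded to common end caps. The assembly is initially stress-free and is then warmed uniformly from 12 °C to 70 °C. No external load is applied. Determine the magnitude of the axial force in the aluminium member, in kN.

P ≈ 9.27 kN (compressive in the aluminium)

Equilibrium of a rigid end plate with no external load gives equal and opposite internal forces ±P in the two members. Since α_{aluminium} > α_{concrete}, heating drives the aluminium into compression and the concrete into tension.
Equating the net (thermal + elastic) strains gives |α₁ − α₂|·ΔT = P·[1/(A₁E₁) + 1/(A₂E₂)].
|α₁ − α₂|·ΔT = 12.7×10⁻⁶ × 58 = 0.0007366.
1/(A₁E₁) + 1/(A₂E₂) = 1/(215×71×10³) + 1/(2175×33×10³) = 7.944×10⁻⁸ N⁻¹.
P = 0.0007366 / 7.944×10⁻⁸ = 9272 N = 9.272 kN.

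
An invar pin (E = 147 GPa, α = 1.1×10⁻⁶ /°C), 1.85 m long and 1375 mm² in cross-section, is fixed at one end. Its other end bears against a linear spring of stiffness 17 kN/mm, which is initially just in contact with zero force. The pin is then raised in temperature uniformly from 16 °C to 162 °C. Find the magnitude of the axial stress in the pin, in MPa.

σ ≈ 3.18 MPa (compressive)

Free thermal expansion: δ_free = αΔT L = 1.1×10⁻⁶ × 146 × 1850 = 0.2971 mm.
With a force P in the spring, the elastic change of the pin is PL/(AE) and that of the spring is P/k; compatibility requires their sum to equal δ_free.
P [ L/(AE) + 1/k ] = δ_free → P [ 1850/(1375×147×10³) + 1/(17×10³) ] = 0.2971.
P = 0.2971 / 6.798×10⁻⁵ = 4371 N.
σ = P/A = 4371/1375 = 3.179 MPa.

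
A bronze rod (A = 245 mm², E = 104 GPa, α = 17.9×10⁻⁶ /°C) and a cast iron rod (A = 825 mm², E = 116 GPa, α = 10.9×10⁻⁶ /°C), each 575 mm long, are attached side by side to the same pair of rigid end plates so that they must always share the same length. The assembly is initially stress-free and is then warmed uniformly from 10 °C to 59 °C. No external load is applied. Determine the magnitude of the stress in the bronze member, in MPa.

Equilibrium of a rigid end plate with no external load gives equal and opposite internal forces ±P in the two members. Since α_{bronze} > α_{cast iron}, heating drives the bronze into compression and the cast iron into tension.
Compatibility of the two members (thermal + elastic change equal): (α₁ − α₂)ΔT = P·[1/(A₁E₁) + 1/(A₂E₂)].
|α₁ − α₂|·ΔT = 7×10⁻⁶ × 49 = 0.000343.
1/(A₁E₁) + 1/(A₂E₂) = 1/(245×104×10³) + 1/(825×116×10³) = 4.97×10⁻⁸ N⁻¹.
P = 0.000343 / 4.97×10⁻⁸ = 6902 N = 6.902 kN.
σ_{bronze} = P/A₁ = 6902/245 = 28.17 MPa, compressive.

σ ≈ 28.2 MPa (compressive)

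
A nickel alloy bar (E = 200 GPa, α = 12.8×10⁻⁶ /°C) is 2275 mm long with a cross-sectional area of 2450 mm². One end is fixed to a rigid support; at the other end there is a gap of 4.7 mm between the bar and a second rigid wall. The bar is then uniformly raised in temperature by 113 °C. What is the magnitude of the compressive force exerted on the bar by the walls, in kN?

Free thermal elongation = αΔT L = 12.8×10⁻⁶ × 113 × 2275 = 3.291 mm.
Since δ_free = 3.29 mm is less than the 4.7 mm gap, the bar never touches the wall. No axial force develops.

P ≈ 0 kN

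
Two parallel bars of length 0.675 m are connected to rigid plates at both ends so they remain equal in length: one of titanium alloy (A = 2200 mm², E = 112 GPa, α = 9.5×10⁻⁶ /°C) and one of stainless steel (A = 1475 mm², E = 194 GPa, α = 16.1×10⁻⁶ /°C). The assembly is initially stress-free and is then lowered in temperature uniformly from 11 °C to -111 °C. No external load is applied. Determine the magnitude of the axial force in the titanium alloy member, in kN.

The stainless steel has the larger α, so on cooling it would change length more than the titanium alloy if both were free. The rigid plates force a common final length, so the stainless steel is put into tension and the titanium alloy into compression, with equal and opposite forces P (no external load).
Setting the final lengths equal and cancelling L: (α₁ − α₂)ΔT = P/(A₁E₁) + P/(A₂E₂).
|α₁ − α₂|·ΔT = 6.6×10⁻⁶ × 122 = 0.0008052.
1/(A₁E₁) + 1/(A₂E₂) = 1/(2200×112×10³) + 1/(1475×194×10³) = 7.553×10⁻⁹ N⁻¹.
So P = 0.0008052 / 7.553×10⁻⁹ = 106.6 kN.

P ≈ 107 kN (compressive in the titanium alloy)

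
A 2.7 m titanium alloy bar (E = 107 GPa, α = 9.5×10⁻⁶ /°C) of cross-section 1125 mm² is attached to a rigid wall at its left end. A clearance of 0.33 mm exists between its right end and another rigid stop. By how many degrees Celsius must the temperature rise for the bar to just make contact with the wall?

Contact occurs when the free expansion equals the gap: αΔT L = 0.33 mm.
ΔT = 0.33 / (9.5×10⁻⁶ × 2700) = 12.87 °C.

ΔT ≈ 12.9 °C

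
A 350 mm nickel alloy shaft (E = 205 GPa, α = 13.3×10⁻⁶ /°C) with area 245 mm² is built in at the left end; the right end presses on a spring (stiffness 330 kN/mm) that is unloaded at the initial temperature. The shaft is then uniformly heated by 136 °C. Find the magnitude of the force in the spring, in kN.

The unrestrained thermal change is αΔT L = 13.3×10⁻⁶ × 136 × 350 = 0.6331 mm.
With a force P in the spring, the elastic change of the shaft is PL/(AE) and that of the spring is P/k; compatibility requires their sum to equal δ_free.
P [ L/(AE) + 1/k ] = δ_free → P [ 350/(245×205×10³) + 1/(330×10³) ] = 0.6331.
P = 0.6331 / 9.999×10⁻⁶ = 63310 N.

P ≈ 63.3 kN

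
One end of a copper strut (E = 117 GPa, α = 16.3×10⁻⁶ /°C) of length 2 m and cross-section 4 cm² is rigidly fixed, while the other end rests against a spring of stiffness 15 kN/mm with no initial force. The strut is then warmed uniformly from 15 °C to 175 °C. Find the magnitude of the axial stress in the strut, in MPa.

Free thermal expansion: δ_free = αΔT L = 16.3×10⁻⁶ × 160 × 2000 = 5.216 mm.
Let P be the compressive force at the spring. The strut shortens elastically by PL/(AE) and the spring compresses by P/k; together these equal δ_free.
P [ L/(AE) + 1/k ] = δ_free → P [ 2000/(400×117×10³) + 1/(15×10³) ] = 5.216.
P = 5.216 / 0.0001094 = 47680 N.
σ = P/A = 47680/400 = 119.2 MPa.

σ ≈ 119 MPa (compressive)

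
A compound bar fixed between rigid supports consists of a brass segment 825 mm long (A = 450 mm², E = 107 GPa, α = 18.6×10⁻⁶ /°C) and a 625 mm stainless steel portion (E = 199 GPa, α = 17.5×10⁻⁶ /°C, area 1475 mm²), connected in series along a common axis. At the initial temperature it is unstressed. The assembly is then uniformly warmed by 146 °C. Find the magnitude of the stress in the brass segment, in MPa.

σ ≈ 443 MPa (compressive)

With the walls removed the bar would change length by δ_free = Σ αᵢΔT Lᵢ = 18.6×10⁻⁶×146×825 + 17.5×10⁻⁶×146×625 = 3.837 mm.
The rigid supports impose zero overall length change; the single axial force P common to all segments must satisfy P Σ Lᵢ/(AᵢEᵢ) = δ_free.
The series flexibility is Σ Lᵢ/(AᵢEᵢ) = 825/(450×107×10³) + 625/(1475×199×10³) = 1.926×10⁻⁵ mm/N.
Hence P = δ_free / Σ(L/AE) = 3.837/1.926×10⁻⁵ = 199.2 kN (compressive).
σ_{brass} = P / A = 199200 / 450 = 442.7 MPa.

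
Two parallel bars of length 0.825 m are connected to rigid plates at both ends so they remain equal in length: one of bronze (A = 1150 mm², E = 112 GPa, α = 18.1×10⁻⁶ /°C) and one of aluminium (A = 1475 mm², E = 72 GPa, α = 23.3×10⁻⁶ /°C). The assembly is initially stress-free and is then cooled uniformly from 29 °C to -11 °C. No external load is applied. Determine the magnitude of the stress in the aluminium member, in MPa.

The aluminium has the larger α, so on cooling it would change length more than the bronze if both were free. The rigid plates force a common final length, so the aluminium is put into tension and the bronze into compression, with equal and opposite forces P (no external load).
Setting the final lengths equal and cancelling L: (α₁ − α₂)ΔT = P/(A₁E₁) + P/(A₂E₂).
|α₁ − α₂|·ΔT = 5.2×10⁻⁶ × 40 = 0.000208.
1/(A₁E₁) + 1/(A₂E₂) = 1/(1150×112×10³) + 1/(1475×72×10³) = 1.718×10⁻⁸ N⁻¹.
P = 0.000208 / 1.718×10⁻⁸ = 12110 N = 12.11 kN.
σ_{aluminium} = P/A₂ = 12110/1475 = 8.208 MPa, tensile.

σ ≈ 8.21 MPa (tensile)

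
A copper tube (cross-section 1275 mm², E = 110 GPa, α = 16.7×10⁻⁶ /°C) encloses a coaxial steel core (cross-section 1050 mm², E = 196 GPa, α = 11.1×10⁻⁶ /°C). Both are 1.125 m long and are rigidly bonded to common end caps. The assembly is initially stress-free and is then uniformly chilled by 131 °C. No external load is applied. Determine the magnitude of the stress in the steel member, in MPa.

Equilibrium of a rigid end plate with no external load gives equal and opposite internal forces ±P in the two members. Since α_{copper} > α_{steel}, cooling drives the copper into tension and the steel into compression.
Setting the final lengths equal and cancelling L: (α₁ − α₂)ΔT = P/(A₁E₁) + P/(A₂E₂).
|α₁ − α₂|·ΔT = 5.6×10⁻⁶ × 131 = 0.0007336.
1/(A₁E₁) + 1/(A₂E₂) = 1/(1275×110×10³) + 1/(1050×196×10³) = 1.199×10⁻⁸ N⁻¹.
So P = 0.0007336 / 1.199×10⁻⁸ = 61.19 kN.
σ_{steel} = P/A₂ = 61190/1050 = 58.27 MPa, compressive.

σ ≈ 58.3 MPa (compressive)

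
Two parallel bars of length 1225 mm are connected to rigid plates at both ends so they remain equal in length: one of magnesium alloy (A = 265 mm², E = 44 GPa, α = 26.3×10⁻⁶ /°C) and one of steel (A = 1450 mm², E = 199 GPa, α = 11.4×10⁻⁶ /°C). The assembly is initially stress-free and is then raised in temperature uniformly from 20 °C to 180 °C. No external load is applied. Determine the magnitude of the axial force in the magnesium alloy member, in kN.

P ≈ 26.7 kN (compressive in the magnesium alloy)

Both members must finish at the same length. With the larger α, the magnesium alloy tends to over-expand; the plates restrain it, putting the magnesium alloy in compression and the steel in tension. With no external load the two internal forces are equal and opposite, magnitude P.
Setting the final lengths equal and cancelling L: (α₁ − α₂)ΔT = P/(A₁E₁) + P/(A₂E₂).
|α₁ − α₂|·ΔT = 14.9×10⁻⁶ × 160 = 0.002384.
1/(A₁E₁) + 1/(A₂E₂) = 1/(265×44×10³) + 1/(1450×199×10³) = 8.923×10⁻⁸ N⁻¹.
P = 0.002384 / 8.923×10⁻⁸ = 26720 N = 26.72 kN.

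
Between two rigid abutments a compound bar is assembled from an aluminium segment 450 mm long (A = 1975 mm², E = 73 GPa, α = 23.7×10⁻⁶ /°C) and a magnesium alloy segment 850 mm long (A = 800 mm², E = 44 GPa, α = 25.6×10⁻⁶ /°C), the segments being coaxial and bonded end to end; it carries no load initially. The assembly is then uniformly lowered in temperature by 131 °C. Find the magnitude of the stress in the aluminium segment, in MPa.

σ ≈ 78.9 MPa (tensile)

With the walls removed the bar would change length by δ_free = Σ αᵢΔT Lᵢ = 23.7×10⁻⁶×131×450 + 25.6×10⁻⁶×131×850 = 4.248 mm.
The rigid supports impose zero overall length change; the single axial force P common to all segments must satisfy P Σ Lᵢ/(AᵢEᵢ) = δ_free.
Σ Lᵢ/(AᵢEᵢ) = 450/(1975×73×10³) + 850/(800×44×10³) = 2.727×10⁻⁵ mm/N.
Hence P = δ_free / Σ(L/AE) = 4.248/2.727×10⁻⁵ = 155.8 kN (tensile).
σ_{aluminium} = P / A = 155800 / 1975 = 78.87 MPa.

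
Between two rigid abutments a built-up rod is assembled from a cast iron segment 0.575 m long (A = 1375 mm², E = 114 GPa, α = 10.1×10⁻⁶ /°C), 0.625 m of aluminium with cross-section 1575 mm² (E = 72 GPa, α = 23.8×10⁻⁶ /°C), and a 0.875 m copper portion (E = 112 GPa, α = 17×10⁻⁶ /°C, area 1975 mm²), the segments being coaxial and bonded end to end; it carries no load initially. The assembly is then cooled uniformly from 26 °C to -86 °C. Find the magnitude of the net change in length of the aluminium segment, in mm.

|ΔL| ≈ 0.00498 mm

With the walls removed the bar would change length by δ_free = Σ αᵢΔT Lᵢ = 10.1×10⁻⁶×112×575 + 23.8×10⁻⁶×112×625 + 17×10⁻⁶×112×875 = 3.982 mm.
The walls prevent any net length change, so an axial force P (same in every segment) develops. Compatibility: P · Σ Lᵢ/(AᵢEᵢ) = δ_free.
Σ Lᵢ/(AᵢEᵢ) = 575/(1375×114×10³) + 625/(1575×72×10³) + 875/(1975×112×10³) = 1.314×10⁻⁵ mm/N.
Hence P = δ_free / Σ(L/AE) = 3.982/1.314×10⁻⁵ = 303.2 kN (tensile).
For the aluminium segment, free thermal change = 23.8×10⁻⁶×112×625 = 1.666 mm and elastic change from P = 303200×625/(1575×72×10³) = 1.671 mm; these oppose, so the net change is 0.00498 mm (segment lengthens).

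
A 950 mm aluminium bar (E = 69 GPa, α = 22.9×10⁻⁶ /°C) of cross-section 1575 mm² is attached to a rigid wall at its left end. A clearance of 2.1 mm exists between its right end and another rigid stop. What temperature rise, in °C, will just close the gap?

ΔT ≈ 96.5 °C

Contact occurs when the free expansion equals the gap: αΔT L = 2.1 mm.
ΔT = 2.1 / (22.9×10⁻⁶ × 950) = 96.53 °C.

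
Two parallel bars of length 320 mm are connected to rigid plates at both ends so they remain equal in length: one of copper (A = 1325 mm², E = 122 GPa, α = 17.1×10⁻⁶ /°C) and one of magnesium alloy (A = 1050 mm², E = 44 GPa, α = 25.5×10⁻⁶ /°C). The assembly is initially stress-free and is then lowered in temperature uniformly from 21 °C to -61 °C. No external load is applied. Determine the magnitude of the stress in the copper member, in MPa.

Equilibrium of a rigid end plate with no external load gives equal and opposite internal forces ±P in the two members. Since α_{magnesium alloy} > α_{copper}, cooling drives the magnesium alloy into tension and the copper into compression.
Equating the net (thermal + elastic) strains gives |α₁ − α₂|·ΔT = P·[1/(A₁E₁) + 1/(A₂E₂)].
|α₁ − α₂|·ΔT = 8.4×10⁻⁶ × 82 = 0.0006888.
1/(A₁E₁) + 1/(A₂E₂) = 1/(1325×122×10³) + 1/(1050×44×10³) = 2.783×10⁻⁸ N⁻¹.
P = 0.0006888 / 2.783×10⁻⁸ = 24750 N = 24.75 kN.
σ_{copper} = P/A₁ = 24750/1325 = 18.68 MPa, compressive.

σ ≈ 18.7 MPa (compressive)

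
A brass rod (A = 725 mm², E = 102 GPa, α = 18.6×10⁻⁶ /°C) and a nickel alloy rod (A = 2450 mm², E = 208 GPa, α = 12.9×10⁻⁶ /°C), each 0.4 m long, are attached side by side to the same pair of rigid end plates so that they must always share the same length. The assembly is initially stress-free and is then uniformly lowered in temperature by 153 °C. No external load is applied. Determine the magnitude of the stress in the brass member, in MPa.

Equilibrium of a rigid end plate with no external load gives equal and opposite internal forces ±P in the two members. Since α_{brass} > α_{nickel alloy}, cooling drives the brass into tension and the nickel alloy into compression.
Equating the net (thermal + elastic) strains gives |α₁ − α₂|·ΔT = P·[1/(A₁E₁) + 1/(A₂E₂)].
|α₁ − α₂|·ΔT = 5.7×10⁻⁶ × 153 = 0.0008721.
1/(A₁E₁) + 1/(A₂E₂) = 1/(725×102×10³) + 1/(2450×208×10³) = 1.548×10⁻⁸ N⁻¹.
So P = 0.0008721 / 1.548×10⁻⁸ = 56.32 kN.
σ_{brass} = P/A₁ = 56320/725 = 77.68 MPa, tensile.

σ ≈ 77.7 MPa (tensile)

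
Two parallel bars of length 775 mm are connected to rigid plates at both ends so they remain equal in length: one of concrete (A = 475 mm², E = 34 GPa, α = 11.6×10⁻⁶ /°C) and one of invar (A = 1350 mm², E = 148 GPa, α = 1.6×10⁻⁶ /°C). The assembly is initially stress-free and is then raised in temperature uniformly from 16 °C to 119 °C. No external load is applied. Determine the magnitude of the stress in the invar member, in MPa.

Equilibrium of a rigid end plate with no external load gives equal and opposite internal forces ±P in the two members. Since α_{concrete} > α_{invar}, heating drives the concrete into compression and the invar into tension.
Equating the net (thermal + elastic) strains gives |α₁ − α₂|·ΔT = P·[1/(A₁E₁) + 1/(A₂E₂)].
|α₁ − α₂|·ΔT = 10×10⁻⁶ × 103 = 0.00103.
1/(A₁E₁) + 1/(A₂E₂) = 1/(475×34×10³) + 1/(1350×148×10³) = 6.692×10⁻⁸ N⁻¹.
So P = 0.00103 / 6.692×10⁻⁸ = 15.39 kN.
σ_{invar} = P/A₂ = 15390/1350 = 11.4 MPa, tensile.

σ ≈ 11.4 MPa (tensile)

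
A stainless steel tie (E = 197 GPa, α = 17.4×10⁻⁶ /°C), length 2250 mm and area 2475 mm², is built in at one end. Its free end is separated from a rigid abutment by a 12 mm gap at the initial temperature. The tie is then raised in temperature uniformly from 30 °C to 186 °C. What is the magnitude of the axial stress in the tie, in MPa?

Unrestrained expansion: δ_free = αΔT L = 17.4×10⁻⁶ × 156 × 2250 = 6.107 mm.
This is smaller than the 12 mm clearance, so the tie expands freely without reaching the stop — the stress is zero.

σ ≈ 0 MPa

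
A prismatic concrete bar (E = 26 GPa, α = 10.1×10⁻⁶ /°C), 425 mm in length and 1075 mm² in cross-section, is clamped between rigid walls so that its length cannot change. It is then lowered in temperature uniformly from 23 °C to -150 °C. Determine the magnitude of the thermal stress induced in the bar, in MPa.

σ ≈ 45.4 MPa (tensile)

With length fixed, the mechanical strain must cancel the thermal strain αΔT = 10.1×10⁻⁶ × 173 = 1747.3×10⁻⁶.
Hence σ = E·αΔT = 26×10³ × 1747.3×10⁻⁶ = 45.43 MPa, tensile.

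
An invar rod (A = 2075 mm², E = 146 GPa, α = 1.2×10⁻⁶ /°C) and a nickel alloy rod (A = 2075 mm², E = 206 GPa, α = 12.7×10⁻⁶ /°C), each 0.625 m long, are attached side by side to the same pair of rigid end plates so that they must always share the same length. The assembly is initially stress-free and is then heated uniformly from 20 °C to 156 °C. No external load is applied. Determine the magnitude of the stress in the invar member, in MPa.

The nickel alloy has the larger α, so on heating it would change length more than the invar if both were free. The rigid plates force a common final length, so the nickel alloy is put into compression and the invar into tension, with equal and opposite forces P (no external load).
Compatibility of the two members (thermal + elastic change equal): (α₁ − α₂)ΔT = P·[1/(A₁E₁) + 1/(A₂E₂)].
|α₁ − α₂|·ΔT = 11.5×10⁻⁶ × 136 = 0.001564.
1/(A₁E₁) + 1/(A₂E₂) = 1/(2075×146×10³) + 1/(2075×206×10³) = 5.64×10⁻⁹ N⁻¹.
P = 0.001564 / 5.64×10⁻⁹ = 277300 N = 277.3 kN.
σ_{invar} = P/A₁ = 277300/2075 = 133.6 MPa, tensile.

σ ≈ 134 MPa (tensile)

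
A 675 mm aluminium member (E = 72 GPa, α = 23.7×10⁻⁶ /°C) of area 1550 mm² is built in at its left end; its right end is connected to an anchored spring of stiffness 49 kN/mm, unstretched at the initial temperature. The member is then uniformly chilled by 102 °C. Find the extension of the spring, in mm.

δ ≈ 1.26 mm

If the spring were absent the member would shorten by αΔT L = 23.7×10⁻⁶ × 102 × 675 = 1.632 mm.
Let P be the tensile force in the spring. The member extends elastically by PL/(AE) and the spring stretches by P/k; together these equal δ_free.
P [ L/(AE) + 1/k ] = δ_free → P [ 675/(1550×72×10³) + 1/(49×10³) ] = 1.632.
P = 1.632 / 2.646×10⁻⁵ = 61680 N.
Spring extension = P/k = 61680/(49×10³) = 1.259 mm.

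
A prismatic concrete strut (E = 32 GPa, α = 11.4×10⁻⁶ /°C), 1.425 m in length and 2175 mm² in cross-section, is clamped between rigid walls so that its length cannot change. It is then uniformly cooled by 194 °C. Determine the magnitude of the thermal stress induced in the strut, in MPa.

σ ≈ 70.8 MPa (tensile)

The supports are rigid, so the total axial strain is zero. The restrained thermal strain is ε = αΔT = 11.4×10⁻⁶ × 194 = 2211.6×10⁻⁶.
The stress required to suppress this strain is σ = Eε = 32×10³ × 2211.6×10⁻⁶ = 70.77 MPa, tensile since the strut is trying to contract.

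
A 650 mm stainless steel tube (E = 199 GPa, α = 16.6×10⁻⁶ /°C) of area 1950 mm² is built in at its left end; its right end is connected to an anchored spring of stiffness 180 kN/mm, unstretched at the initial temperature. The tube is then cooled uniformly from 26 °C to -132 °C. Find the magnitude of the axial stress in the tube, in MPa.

The unrestrained thermal change is αΔT L = 16.6×10⁻⁶ × 158 × 650 = 1.705 mm.
Let P be the tensile force in the spring. The tube extends elastically by PL/(AE) and the spring stretches by P/k; together these equal δ_free.
So P = δ_free / [L/(AE) + 1/k] = 1.705 / [ 650/(1950×199×10³) + 1/(180×10³) ].
P = 1.705 / 7.231×10⁻⁶ = 235800 N.
σ = P/A = 235800/1950 = 120.9 MPa.

σ ≈ 121 MPa (tensile)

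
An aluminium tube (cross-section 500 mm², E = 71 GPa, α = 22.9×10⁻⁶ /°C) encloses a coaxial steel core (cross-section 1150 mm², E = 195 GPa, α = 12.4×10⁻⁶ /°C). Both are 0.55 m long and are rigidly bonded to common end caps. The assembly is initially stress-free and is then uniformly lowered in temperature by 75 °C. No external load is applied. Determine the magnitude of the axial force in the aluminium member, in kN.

The aluminium has the larger α, so on cooling it would change length more than the steel if both were free. The rigid plates force a common final length, so the aluminium is put into tension and the steel into compression, with equal and opposite forces P (no external load).
Compatibility of the two members (thermal + elastic change equal): (α₁ − α₂)ΔT = P·[1/(A₁E₁) + 1/(A₂E₂)].
|α₁ − α₂|·ΔT = 10.5×10⁻⁶ × 75 = 0.0007875.
1/(A₁E₁) + 1/(A₂E₂) = 1/(500×71×10³) + 1/(1150×195×10³) = 3.263×10⁻⁸ N⁻¹.
P = 0.0007875 / 3.263×10⁻⁸ = 24140 N = 24.14 kN.

P ≈ 24.1 kN (tensile in the aluminium)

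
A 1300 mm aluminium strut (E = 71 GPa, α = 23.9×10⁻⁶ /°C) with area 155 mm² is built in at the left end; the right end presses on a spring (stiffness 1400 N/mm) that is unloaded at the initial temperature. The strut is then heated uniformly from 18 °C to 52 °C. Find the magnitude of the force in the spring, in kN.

The unrestrained thermal change is αΔT L = 23.9×10⁻⁶ × 34 × 1300 = 1.056 mm.
With a force P in the spring, the elastic change of the strut is PL/(AE) and that of the spring is P/k; compatibility requires their sum to equal δ_free.
So P = δ_free / [L/(AE) + 1/k] = 1.056 / [ 1300/(155×71×10³) + 1/(1400) ].
P = 1.056 / 0.0008324 = 1269 N.

P ≈ 1.27 kN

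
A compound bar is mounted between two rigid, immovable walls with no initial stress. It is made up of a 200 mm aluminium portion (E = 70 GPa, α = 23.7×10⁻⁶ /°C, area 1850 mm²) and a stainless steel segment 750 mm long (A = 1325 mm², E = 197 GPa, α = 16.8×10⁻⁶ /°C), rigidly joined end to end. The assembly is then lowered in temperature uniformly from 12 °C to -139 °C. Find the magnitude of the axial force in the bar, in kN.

With the walls removed the bar would change length by δ_free = Σ αᵢΔT Lᵢ = 23.7×10⁻⁶×151×200 + 16.8×10⁻⁶×151×750 = 2.618 mm.
The walls prevent any net length change, so an axial force P (same in every segment) develops. Compatibility: P · Σ Lᵢ/(AᵢEᵢ) = δ_free.
The series flexibility is Σ Lᵢ/(AᵢEᵢ) = 200/(1850×70×10³) + 750/(1325×197×10³) = 4.418×10⁻⁶ mm/N.
P = 2.618 / 4.418×10⁻⁶ = 592700 N = 592.7 kN, tensile.

P ≈ 593 kN (tensile)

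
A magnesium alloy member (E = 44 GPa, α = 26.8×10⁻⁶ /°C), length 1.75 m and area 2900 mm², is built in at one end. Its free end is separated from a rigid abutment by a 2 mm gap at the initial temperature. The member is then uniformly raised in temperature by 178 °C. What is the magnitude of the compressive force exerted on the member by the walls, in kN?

Unrestrained expansion: δ_free = αΔT L = 26.8×10⁻⁶ × 178 × 1750 = 8.348 mm.
The gap closes (δ_free > 2 mm) and the wall then resists a further 8.348 − 2 = 6.348 mm of expansion.
That suppressed elongation corresponds to σ = E·Δ/L = 44×10³ × 6.348/1750 = 159.6 MPa.
P = σA = 159.6 × 2900 = 462.9 kN.

P ≈ 463 kN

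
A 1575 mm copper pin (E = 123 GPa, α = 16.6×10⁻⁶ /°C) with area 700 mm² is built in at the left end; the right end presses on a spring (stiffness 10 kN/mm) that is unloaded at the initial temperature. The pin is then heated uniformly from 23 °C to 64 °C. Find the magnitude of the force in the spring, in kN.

The unrestrained thermal change is αΔT L = 16.6×10⁻⁶ × 41 × 1575 = 1.072 mm.
Let P be the compressive force at the spring. The pin shortens elastically by PL/(AE) and the spring compresses by P/k; together these equal δ_free.
So P = δ_free / [L/(AE) + 1/k] = 1.072 / [ 1575/(700×123×10³) + 1/(10×10³) ].
P = 1.072 / 0.0001183 = 9062 N.

P ≈ 9.06 kN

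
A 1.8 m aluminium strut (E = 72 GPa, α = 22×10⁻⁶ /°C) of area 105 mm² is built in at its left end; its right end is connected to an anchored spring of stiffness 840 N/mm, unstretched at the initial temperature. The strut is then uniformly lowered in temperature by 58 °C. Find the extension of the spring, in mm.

δ ≈ 1.91 mm

Free thermal contraction: δ_free = αΔT L = 22×10⁻⁶ × 58 × 1800 = 2.297 mm.
With a force P in the spring, the elastic change of the strut is PL/(AE) and that of the spring is P/k; compatibility requires their sum to equal δ_free.
So P = δ_free / [L/(AE) + 1/k] = 2.297 / [ 1800/(105×72×10³) + 1/(840) ].
P = 2.297 / 0.001429 = 1608 N.
Spring extension = P/k = 1608/(840) = 1.914 mm.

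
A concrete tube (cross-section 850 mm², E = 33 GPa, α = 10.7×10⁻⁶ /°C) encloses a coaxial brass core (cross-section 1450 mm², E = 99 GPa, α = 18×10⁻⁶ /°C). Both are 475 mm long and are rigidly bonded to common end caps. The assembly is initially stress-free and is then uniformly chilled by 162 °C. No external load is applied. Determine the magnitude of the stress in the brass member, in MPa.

Both members must finish at the same length. With the larger α, the brass tends to over-contract; the plates restrain it, putting the brass in tension and the concrete in compression. With no external load the two internal forces are equal and opposite, magnitude P.
Equating the net (thermal + elastic) strains gives |α₁ − α₂|·ΔT = P·[1/(A₁E₁) + 1/(A₂E₂)].
|α₁ − α₂|·ΔT = 7.3×10⁻⁶ × 162 = 0.001183.
1/(A₁E₁) + 1/(A₂E₂) = 1/(850×33×10³) + 1/(1450×99×10³) = 4.262×10⁻⁸ N⁻¹.
So P = 0.001183 / 4.262×10⁻⁸ = 27.75 kN.
σ_{brass} = P/A₂ = 27750/1450 = 19.14 MPa, tensile.

σ ≈ 19.1 MPa (tensile)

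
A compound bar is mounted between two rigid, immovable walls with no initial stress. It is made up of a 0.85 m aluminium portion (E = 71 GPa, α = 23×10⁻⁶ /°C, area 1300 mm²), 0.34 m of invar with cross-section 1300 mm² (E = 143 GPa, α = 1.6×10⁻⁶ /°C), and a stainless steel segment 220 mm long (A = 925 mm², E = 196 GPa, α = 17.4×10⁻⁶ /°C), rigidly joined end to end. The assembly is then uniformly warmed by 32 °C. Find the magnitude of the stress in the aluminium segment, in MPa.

If the supports were absent, the total length change would be Σ αᵢΔT Lᵢ = 23×10⁻⁶×32×850 + 1.6×10⁻⁶×32×340 + 17.4×10⁻⁶×32×220 = 0.7655 mm.
Since the ends are fixed, an axial force P builds up, equal in every segment, with P · Σ Lᵢ/(AᵢEᵢ) = δ_free.
The series flexibility is Σ Lᵢ/(AᵢEᵢ) = 850/(1300×71×10³) + 340/(1300×143×10³) + 220/(925×196×10³) = 1.225×10⁻⁵ mm/N.
P = 0.7655 / 1.225×10⁻⁵ = 62480 N = 62.48 kN, compressive.
σ_{aluminium} = P / A = 62480 / 1300 = 48.06 MPa.

σ ≈ 48.1 MPa (compressive)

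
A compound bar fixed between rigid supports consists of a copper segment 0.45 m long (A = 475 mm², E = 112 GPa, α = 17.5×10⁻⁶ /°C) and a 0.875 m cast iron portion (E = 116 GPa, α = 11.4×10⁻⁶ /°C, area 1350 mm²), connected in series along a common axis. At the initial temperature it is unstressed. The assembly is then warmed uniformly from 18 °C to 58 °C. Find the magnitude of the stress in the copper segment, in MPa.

If the supports were absent, the total length change would be Σ αᵢΔT Lᵢ = 17.5×10⁻⁶×40×450 + 11.4×10⁻⁶×40×875 = 0.714 mm.
The rigid supports impose zero overall length change; the single axial force P common to all segments must satisfy P Σ Lᵢ/(AᵢEᵢ) = δ_free.
The series flexibility is Σ Lᵢ/(AᵢEᵢ) = 450/(475×112×10³) + 875/(1350×116×10³) = 1.405×10⁻⁵ mm/N.
P = 0.714 / 1.405×10⁻⁵ = 50830 N = 50.83 kN, compressive.
σ_{copper} = P / A = 50830 / 475 = 107 MPa.

σ ≈ 107 MPa (compressive)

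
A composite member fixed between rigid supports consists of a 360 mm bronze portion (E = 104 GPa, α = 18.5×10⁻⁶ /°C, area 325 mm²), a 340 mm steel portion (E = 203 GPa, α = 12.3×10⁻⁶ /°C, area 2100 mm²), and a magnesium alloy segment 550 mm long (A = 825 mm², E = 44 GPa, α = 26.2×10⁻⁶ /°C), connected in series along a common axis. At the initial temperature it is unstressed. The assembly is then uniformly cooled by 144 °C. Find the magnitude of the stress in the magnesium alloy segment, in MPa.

With the walls removed the bar would change length by δ_free = Σ αᵢΔT Lᵢ = 18.5×10⁻⁶×144×360 + 12.3×10⁻⁶×144×340 + 26.2×10⁻⁶×144×550 = 3.636 mm.
Since the ends are fixed, an axial force P builds up, equal in every segment, with P · Σ Lᵢ/(AᵢEᵢ) = δ_free.
Σ Lᵢ/(AᵢEᵢ) = 360/(325×104×10³) + 340/(2100×203×10³) + 550/(825×44×10³) = 2.66×10⁻⁵ mm/N.
P = 3.636 / 2.66×10⁻⁵ = 136700 N = 136.7 kN, tensile.
σ_{magnesium alloy} = P / A = 136700 / 825 = 165.7 MPa.

σ ≈ 166 MPa (tensile)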